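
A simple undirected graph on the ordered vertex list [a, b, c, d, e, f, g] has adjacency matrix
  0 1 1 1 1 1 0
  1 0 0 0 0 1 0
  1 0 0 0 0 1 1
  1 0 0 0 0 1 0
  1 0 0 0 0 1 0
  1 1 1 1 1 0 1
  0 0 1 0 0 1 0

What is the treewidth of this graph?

A width-2 tree decomposition is:
Bags: B1 = {a, d, f}  B2 = {a, c, f}  B3 = {a, e, f}  B4 = {c, f, g}  B5 = {a, b, f}
Tree: B1–B2, B1–B3, B2–B4, B2–B5
Every bag has size at most 3, so the width is 3 − 1 = 2 and tw(G) ≤ 2. On the other hand G contains the 3-clique {c, f, g}. A clique must lie in a single bag of any decomposition, so no decomposition can have width below 2. Combining the bounds, tw(G) = 2.

2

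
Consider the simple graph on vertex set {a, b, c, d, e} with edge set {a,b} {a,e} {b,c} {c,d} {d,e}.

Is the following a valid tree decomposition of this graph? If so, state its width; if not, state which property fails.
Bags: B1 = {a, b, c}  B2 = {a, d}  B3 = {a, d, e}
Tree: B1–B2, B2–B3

No — edge (c,d) lies in no bag.

A tree decomposition must satisfy three properties: every vertex lies in some bag; for every edge, both endpoints lie together in some bag; and for every vertex, the bags containing it form a connected subtree. Here edge (c,d) lies in no bag, so the decomposition is invalid.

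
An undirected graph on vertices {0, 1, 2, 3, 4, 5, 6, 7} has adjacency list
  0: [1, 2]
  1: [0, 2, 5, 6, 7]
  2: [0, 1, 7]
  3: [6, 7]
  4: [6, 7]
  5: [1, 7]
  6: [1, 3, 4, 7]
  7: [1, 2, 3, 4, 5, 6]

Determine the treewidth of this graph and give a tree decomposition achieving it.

Treewidth 2.
Bags: B1 = {1, 6, 7}  B2 = {4, 6, 7}  B3 = {3, 6, 7}  B4 = {1, 5, 7}  B5 = {1, 2, 7}  B6 = {0, 1, 2}
Tree: B1–B2, B2–B3, B1–B4, B4–B5, B5–B6

Each bag holds 3 vertices, so the decomposition has width 2, which upper-bounds the treewidth. On the other hand G contains the 3-clique {0, 1, 2}. A clique must lie in a single bag of any decomposition, so no decomposition can have width below 2. Therefore the treewidth is 2.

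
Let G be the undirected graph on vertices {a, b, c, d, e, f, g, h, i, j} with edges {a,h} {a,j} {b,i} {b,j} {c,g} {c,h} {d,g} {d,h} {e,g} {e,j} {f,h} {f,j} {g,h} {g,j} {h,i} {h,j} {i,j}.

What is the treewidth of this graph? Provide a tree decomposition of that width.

Treewidth 2.
One optimal decomposition is:
Bags: B1 = {h, i, j}  B2 = {g, h, j}  B3 = {f, h, j}  B4 = {a, h, j}  B5 = {e, g, j}  B6 = {d, g, h}  B7 = {b, i, j}  B8 = {c, g, h}
Tree: B1–B2, B1–B3, B3–B4, B2–B5, B2–B6, B1–B7, B6–B8

Each bag holds 3 vertices, so the decomposition has width 2, which upper-bounds the treewidth. Conversely, {e, g, j} is a clique of size 3, and the vertices of any clique must share a bag in every tree decomposition; so some bag has ≥ 3 vertices and tw(G) ≥ 2. The upper and lower bounds meet at 2, so that is the treewidth.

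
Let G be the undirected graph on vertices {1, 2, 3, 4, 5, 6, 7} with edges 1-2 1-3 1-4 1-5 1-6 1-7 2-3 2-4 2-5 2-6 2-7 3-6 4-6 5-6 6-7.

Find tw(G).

3

A width-3 tree decomposition is:
Bags: B1 = {1, 2, 4, 6}  B2 = {1, 2, 6, 7}  B3 = {1, 2, 3, 6}  B4 = {1, 2, 5, 6}
Tree: B1–B2, B1–B3, B3–B4
Every bag has size at most 4, so the width is 4 − 1 = 3 and tw(G) ≤ 3. Conversely, {1, 2, 3, 6} is a clique of size 4, and the vertices of any clique must share a bag in every tree decomposition; so some bag has ≥ 4 vertices and tw(G) ≥ 3. Therefore the treewidth is 3.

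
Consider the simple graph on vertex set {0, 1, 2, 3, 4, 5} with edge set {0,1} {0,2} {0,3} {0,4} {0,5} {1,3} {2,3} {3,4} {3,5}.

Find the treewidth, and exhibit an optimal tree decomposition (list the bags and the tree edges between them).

Each bag holds 3 vertices, so the decomposition has width 2, which upper-bounds the treewidth. Conversely, {0, 1, 3} is a clique of size 3, and the vertices of any clique must share a bag in every tree decomposition; so some bag has ≥ 3 vertices and tw(G) ≥ 2. The upper and lower bounds meet at 2, so that is the treewidth.

Treewidth 2.
Bags: B1 = {0, 3, 4}  B2 = {0, 1, 3}  B3 = {0, 2, 3}  B4 = {0, 3, 5}
Tree: B1–B2, B1–B3, B2–B4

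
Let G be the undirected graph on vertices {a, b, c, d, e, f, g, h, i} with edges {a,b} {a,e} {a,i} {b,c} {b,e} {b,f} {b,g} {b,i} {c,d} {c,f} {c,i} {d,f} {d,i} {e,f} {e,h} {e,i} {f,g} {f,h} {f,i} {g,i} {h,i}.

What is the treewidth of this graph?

3

A width-3 tree decomposition is:
Bags: B1 = {b, e, f, i}  B2 = {a, b, e, i}  B3 = {b, f, g, i}  B4 = {b, c, f, i}  B5 = {e, f, h, i}  B6 = {c, d, f, i}
Tree: B1–B2, B1–B3, B3–B4, B1–B5, B4–B6
Every bag has size at most 4, so the width is 4 − 1 = 3 and tw(G) ≤ 3. Conversely, {a, b, e, i} is a clique of size 4, and the vertices of any clique must share a bag in every tree decomposition; so some bag has ≥ 4 vertices and tw(G) ≥ 3. Combining the bounds, tw(G) = 3.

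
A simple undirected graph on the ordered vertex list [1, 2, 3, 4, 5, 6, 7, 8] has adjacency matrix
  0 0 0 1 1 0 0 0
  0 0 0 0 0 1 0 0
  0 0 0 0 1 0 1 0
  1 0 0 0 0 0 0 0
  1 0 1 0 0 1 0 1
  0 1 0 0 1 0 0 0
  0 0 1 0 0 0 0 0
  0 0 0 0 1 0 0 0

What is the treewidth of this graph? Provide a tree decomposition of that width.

Treewidth 1.
One optimal decomposition is:
Bags: B1 = {1, 4}  B2 = {1, 5}  B3 = {5, 6}  B4 = {2, 6}  B5 = {3, 5}  B6 = {5, 8}  B7 = {3, 7}
Tree: B1–B2, B2–B3, B3–B4, B3–B5, B2–B6, B5–B7

Each bag holds 2 vertices, so the decomposition has width 1, which upper-bounds the treewidth. Since G has at least one edge (e.g. 4–1), it is not an edgeless graph, so tw(G) ≥ 1. The upper and lower bounds meet at 1, so that is the treewidth.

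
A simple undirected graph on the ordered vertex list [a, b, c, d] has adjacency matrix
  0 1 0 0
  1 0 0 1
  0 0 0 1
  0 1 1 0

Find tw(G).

1

A width-1 tree decomposition is:
Bags: B1 = {b, d}  B2 = {a, b}  B3 = {c, d}
Tree: B1–B2, B1–B3
The largest bag has 2 vertices, giving width 1; this decomposition certifies tw(G) ≤ 1. Since G has at least one edge (e.g. b–d), it is not an edgeless graph, so tw(G) ≥ 1. Hence tw(G) = 1 exactly.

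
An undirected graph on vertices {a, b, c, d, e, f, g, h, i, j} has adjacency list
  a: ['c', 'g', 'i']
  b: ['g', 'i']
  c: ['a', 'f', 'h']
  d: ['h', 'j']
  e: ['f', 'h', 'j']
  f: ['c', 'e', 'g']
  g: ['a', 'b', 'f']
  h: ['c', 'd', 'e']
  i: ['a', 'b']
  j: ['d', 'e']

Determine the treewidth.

A width-2 tree decomposition is:
Bags: B1 = {d, h, j}  B2 = {e, h, j}  B3 = {c, e, h}  B4 = {c, e, f}  B5 = {a, c, f}  B6 = {a, f, g}  B7 = {a, g, i}  B8 = {b, g, i}
Tree: B1–B2, B2–B3, B3–B4, B4–B5, B5–B6, B6–B7, B7–B8
Every bag has size at most 3, so the width is 3 − 1 = 2 and tw(G) ≤ 2. The edges d–j–e–h–d form a cycle, so G is not a tree and its treewidth is at least 2. Hence tw(G) = 2 exactly.

2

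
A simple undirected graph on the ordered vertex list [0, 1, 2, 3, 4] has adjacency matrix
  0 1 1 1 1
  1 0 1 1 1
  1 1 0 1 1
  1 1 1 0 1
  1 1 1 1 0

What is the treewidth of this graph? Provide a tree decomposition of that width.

Treewidth 4.
One optimal decomposition is:
Bags: B1 = {0, 1, 2, 3, 4}
Tree: (single bag)

A single bag containing all 5 vertices is trivially a valid decomposition of width 4. For the lower bound, the 5 vertices {0, 1, 2, 3, 4} are pairwise adjacent, and any tree decomposition puts a clique entirely inside one bag — forcing width ≥ 4. Therefore the treewidth is 4.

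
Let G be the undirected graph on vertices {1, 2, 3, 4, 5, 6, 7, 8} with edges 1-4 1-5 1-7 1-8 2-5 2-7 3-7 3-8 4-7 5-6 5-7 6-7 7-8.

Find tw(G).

A width-2 tree decomposition is:
Bags: B1 = {1, 5, 7}  B2 = {1, 4, 7}  B3 = {5, 6, 7}  B4 = {1, 7, 8}  B5 = {2, 5, 7}  B6 = {3, 7, 8}
Tree: B1–B2, B1–B3, B2–B4, B3–B5, B4–B6
Each bag holds 3 vertices, so the decomposition has width 2, which upper-bounds the treewidth. For the lower bound, the 3 vertices {1, 7, 8} are pairwise adjacent, and any tree decomposition puts a clique entirely inside one bag — forcing width ≥ 2. Therefore the treewidth is 2.

2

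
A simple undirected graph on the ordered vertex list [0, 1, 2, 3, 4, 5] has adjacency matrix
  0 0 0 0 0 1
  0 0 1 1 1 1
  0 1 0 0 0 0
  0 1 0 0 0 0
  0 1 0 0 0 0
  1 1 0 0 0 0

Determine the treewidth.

1

A width-1 tree decomposition is:
Bags: B1 = {1, 3}  B2 = {1, 4}  B3 = {1, 2}  B4 = {1, 5}  B5 = {0, 5}
Tree: B1–B2, B2–B3, B2–B4, B4–B5
Each bag holds 2 vertices, so the decomposition has width 1, which upper-bounds the treewidth. Any graph with an edge has treewidth ≥ 1, and G has the edge 3–1. The upper and lower bounds meet at 1, so that is the treewidth.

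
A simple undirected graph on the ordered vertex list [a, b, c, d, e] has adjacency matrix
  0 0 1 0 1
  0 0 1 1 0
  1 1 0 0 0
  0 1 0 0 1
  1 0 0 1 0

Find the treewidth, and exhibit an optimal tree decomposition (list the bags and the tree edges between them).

Treewidth 2.
Bags: B1 = {b, c, d}  B2 = {c, d, e}  B3 = {a, c, e}
Tree: B1–B2, B2–B3

Each bag holds 3 vertices, so the decomposition has width 2, which upper-bounds the treewidth. The edges c–b–d–e–a–c form a cycle, so G is not a tree and its treewidth is at least 2. Combining the bounds, tw(G) = 2.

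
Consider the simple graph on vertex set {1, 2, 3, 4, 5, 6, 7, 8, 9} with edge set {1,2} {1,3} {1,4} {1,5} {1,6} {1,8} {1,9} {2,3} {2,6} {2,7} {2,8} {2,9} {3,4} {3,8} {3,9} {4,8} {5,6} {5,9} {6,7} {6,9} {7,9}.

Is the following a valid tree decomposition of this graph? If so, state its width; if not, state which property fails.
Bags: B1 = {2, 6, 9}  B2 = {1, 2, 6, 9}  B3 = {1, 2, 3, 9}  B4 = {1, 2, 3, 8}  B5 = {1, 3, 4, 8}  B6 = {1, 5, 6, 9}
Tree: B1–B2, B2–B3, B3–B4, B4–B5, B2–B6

A tree decomposition must satisfy three properties: every vertex lies in some bag; for every edge, both endpoints lie together in some bag; and for every vertex, the bags containing it form a connected subtree. Here vertex 7 appears in no bag, so the decomposition is invalid.

No — vertex 7 appears in no bag.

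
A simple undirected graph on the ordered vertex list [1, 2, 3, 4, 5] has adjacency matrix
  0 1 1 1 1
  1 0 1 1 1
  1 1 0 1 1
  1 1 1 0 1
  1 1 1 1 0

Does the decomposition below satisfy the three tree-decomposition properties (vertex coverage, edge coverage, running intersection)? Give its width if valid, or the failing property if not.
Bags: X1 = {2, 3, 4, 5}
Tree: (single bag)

No — vertex 1 appears in no bag.

A tree decomposition must satisfy three properties: every vertex lies in some bag; for every edge, both endpoints lie together in some bag; and for every vertex, the bags containing it form a connected subtree. Here vertex 1 appears in no bag, so the decomposition is invalid.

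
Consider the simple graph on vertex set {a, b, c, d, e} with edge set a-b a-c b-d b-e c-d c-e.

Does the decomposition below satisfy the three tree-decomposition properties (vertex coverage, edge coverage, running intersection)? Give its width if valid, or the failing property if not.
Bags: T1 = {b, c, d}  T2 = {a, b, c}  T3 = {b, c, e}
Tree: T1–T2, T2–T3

Checking the three conditions: (i) the bags cover all of {a, b, c, d, e}; (ii) for each edge, some bag contains both endpoints; (iii) the bags containing any fixed vertex form a subtree. All hold, so the decomposition is valid with width 3 − 1 = 2.

Yes; width 2.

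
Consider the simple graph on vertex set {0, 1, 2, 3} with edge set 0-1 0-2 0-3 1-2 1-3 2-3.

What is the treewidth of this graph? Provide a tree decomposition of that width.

Treewidth 3.
One such decomposition:
Bags: B1 = {0, 1, 2, 3}
Tree: (single bag)

A single bag containing all 4 vertices is trivially a valid decomposition of width 3. On the other hand G contains the 4-clique {0, 1, 2, 3}. A clique must lie in a single bag of any decomposition, so no decomposition can have width below 3. Hence tw(G) = 3 exactly.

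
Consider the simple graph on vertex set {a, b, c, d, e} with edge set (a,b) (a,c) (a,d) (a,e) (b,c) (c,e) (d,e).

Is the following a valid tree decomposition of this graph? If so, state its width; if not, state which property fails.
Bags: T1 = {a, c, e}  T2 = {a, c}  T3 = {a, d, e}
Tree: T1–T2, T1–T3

No — vertex b appears in no bag.

A tree decomposition must satisfy three properties: every vertex lies in some bag; for every edge, both endpoints lie together in some bag; and for every vertex, the bags containing it form a connected subtree. Here vertex b appears in no bag, so the decomposition is invalid.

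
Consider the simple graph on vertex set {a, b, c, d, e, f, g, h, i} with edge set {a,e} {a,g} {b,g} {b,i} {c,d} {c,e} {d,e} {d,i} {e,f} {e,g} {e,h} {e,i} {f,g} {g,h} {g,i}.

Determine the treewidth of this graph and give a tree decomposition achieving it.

Each bag holds 3 vertices, so the decomposition has width 2, which upper-bounds the treewidth. For the lower bound, the 3 vertices {c, d, e} are pairwise adjacent, and any tree decomposition puts a clique entirely inside one bag — forcing width ≥ 2. Therefore the treewidth is 2.

Treewidth 2.
One such decomposition:
Bags: B1 = {d, e, i}  B2 = {e, g, i}  B3 = {c, d, e}  B4 = {a, e, g}  B5 = {e, f, g}  B6 = {b, g, i}  B7 = {e, g, h}
Tree: B1–B2, B1–B3, B2–B4, B4–B5, B2–B6, B4–B7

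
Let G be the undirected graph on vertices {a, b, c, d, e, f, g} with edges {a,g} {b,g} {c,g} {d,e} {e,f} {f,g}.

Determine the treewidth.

A width-1 tree decomposition is:
Bags: B1 = {d, e}  B2 = {e, f}  B3 = {f, g}  B4 = {b, g}  B5 = {c, g}  B6 = {a, g}
Tree: B1–B2, B2–B3, B3–B4, B4–B5, B3–B6
Every bag has size at most 2, so the width is 2 − 1 = 1 and tw(G) ≤ 1. Any graph with an edge has treewidth ≥ 1, and G has the edge e–d. Therefore the treewidth is 1.

1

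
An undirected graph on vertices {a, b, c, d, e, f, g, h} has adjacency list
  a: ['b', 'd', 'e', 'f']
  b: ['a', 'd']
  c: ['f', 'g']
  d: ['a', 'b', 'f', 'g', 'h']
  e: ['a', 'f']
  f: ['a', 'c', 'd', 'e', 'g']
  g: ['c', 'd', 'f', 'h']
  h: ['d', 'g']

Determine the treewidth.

A width-2 tree decomposition is:
Bags: B1 = {d, f, g}  B2 = {c, f, g}  B3 = {d, g, h}  B4 = {a, d, f}  B5 = {a, b, d}  B6 = {a, e, f}
Tree: B1–B2, B1–B3, B1–B4, B4–B5, B4–B6
Each bag holds 3 vertices, so the decomposition has width 2, which upper-bounds the treewidth. For the lower bound, the 3 vertices {d, g, h} are pairwise adjacent, and any tree decomposition puts a clique entirely inside one bag — forcing width ≥ 2. The upper and lower bounds meet at 2, so that is the treewidth.

2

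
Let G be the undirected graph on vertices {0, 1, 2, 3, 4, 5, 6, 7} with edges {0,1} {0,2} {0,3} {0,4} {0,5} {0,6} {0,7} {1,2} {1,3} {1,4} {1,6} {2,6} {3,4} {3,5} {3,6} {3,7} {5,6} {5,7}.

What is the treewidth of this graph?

3

A width-3 tree decomposition is:
Bags: B1 = {0, 1, 2, 6}  B2 = {0, 1, 3, 6}  B3 = {0, 3, 5, 6}  B4 = {0, 1, 3, 4}  B5 = {0, 3, 5, 7}
Tree: B1–B2, B2–B3, B2–B4, B3–B5
The largest bag has 4 vertices, giving width 3; this decomposition certifies tw(G) ≤ 3. Conversely, {0, 1, 2, 6} is a clique of size 4, and the vertices of any clique must share a bag in every tree decomposition; so some bag has ≥ 4 vertices and tw(G) ≥ 3. Combining the bounds, tw(G) = 3.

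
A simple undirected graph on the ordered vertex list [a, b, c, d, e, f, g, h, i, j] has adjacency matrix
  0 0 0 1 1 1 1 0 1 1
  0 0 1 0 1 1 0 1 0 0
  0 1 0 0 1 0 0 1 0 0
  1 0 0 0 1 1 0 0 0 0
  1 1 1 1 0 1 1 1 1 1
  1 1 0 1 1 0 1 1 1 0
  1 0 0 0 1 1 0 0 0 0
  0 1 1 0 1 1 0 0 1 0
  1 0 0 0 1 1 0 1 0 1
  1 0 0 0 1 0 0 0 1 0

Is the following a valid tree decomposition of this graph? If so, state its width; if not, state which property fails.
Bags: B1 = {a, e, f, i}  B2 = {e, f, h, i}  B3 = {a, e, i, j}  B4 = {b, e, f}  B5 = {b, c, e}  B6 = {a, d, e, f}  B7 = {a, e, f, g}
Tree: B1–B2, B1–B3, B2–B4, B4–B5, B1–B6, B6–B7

No — edge (h,b) lies in no bag.

A tree decomposition must satisfy three properties: every vertex lies in some bag; for every edge, both endpoints lie together in some bag; and for every vertex, the bags containing it form a connected subtree. Here edge (h,b) lies in no bag, so the decomposition is invalid.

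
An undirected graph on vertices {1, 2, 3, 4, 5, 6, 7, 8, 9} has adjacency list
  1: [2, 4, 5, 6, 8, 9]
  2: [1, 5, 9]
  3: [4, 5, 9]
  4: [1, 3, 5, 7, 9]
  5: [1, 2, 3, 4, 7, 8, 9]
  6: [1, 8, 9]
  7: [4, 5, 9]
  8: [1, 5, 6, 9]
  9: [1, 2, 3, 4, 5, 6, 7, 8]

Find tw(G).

3

A width-3 tree decomposition is:
Bags: B1 = {1, 4, 5, 9}  B2 = {1, 5, 8, 9}  B3 = {1, 2, 5, 9}  B4 = {1, 6, 8, 9}  B5 = {4, 5, 7, 9}  B6 = {3, 4, 5, 9}
Tree: B1–B2, B2–B3, B2–B4, B1–B5, B1–B6
Every bag has size at most 4, so the width is 4 − 1 = 3 and tw(G) ≤ 3. For the lower bound, the 4 vertices {1, 5, 8, 9} are pairwise adjacent, and any tree decomposition puts a clique entirely inside one bag — forcing width ≥ 3. Combining the bounds, tw(G) = 3.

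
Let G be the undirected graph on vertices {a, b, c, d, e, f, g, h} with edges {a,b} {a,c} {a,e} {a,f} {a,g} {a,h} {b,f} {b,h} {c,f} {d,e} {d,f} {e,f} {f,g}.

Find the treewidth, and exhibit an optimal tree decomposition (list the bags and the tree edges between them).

Every bag has size at most 3, so the width is 3 − 1 = 2 and tw(G) ≤ 2. For the lower bound, the 3 vertices {a, b, h} are pairwise adjacent, and any tree decomposition puts a clique entirely inside one bag — forcing width ≥ 2. Therefore the treewidth is 2.

Treewidth 2.
One optimal decomposition is:
Bags: B1 = {a, b, f}  B2 = {a, e, f}  B3 = {a, f, g}  B4 = {a, b, h}  B5 = {a, c, f}  B6 = {d, e, f}
Tree: B1–B2, B2–B3, B1–B4, B1–B5, B2–B6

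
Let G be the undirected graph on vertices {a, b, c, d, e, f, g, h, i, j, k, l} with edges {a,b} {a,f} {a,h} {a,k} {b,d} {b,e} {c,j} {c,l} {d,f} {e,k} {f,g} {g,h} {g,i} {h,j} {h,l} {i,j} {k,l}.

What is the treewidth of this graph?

3

A width-3 tree decomposition is:
Bags: B1 = {b, d, e, f}  B2 = {a, b, e, f}  B3 = {a, e, f, k}  B4 = {a, f, g, k}  B5 = {a, g, h, k}  B6 = {g, h, k, l}  B7 = {g, h, i, l}  B8 = {h, i, j, l}  B9 = {c, i, j, l}
Tree: B1–B2, B2–B3, B3–B4, B4–B5, B5–B6, B6–B7, B7–B8, B8–B9
Each bag holds 4 vertices, so the decomposition has width 3, which upper-bounds the treewidth. For the lower bound: the 4 vertex sets {b,d,e}, {f}, {a}, {g,h,k,l} are disjoint, each induces a connected subgraph, and every pair is joined by at least one edge of G. Contracting each set to a single vertex therefore yields K_{4} as a minor, and since treewidth is minor-monotone, tw(G) ≥ tw(K_{4}) = 3. Therefore the treewidth is 3.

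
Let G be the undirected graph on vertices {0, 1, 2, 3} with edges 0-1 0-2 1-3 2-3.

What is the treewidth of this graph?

2

A width-2 tree decomposition is:
Bags: B1 = {0, 2, 3}  B2 = {0, 1, 3}
Tree: B1–B2
The largest bag has 3 vertices, giving width 2; this decomposition certifies tw(G) ≤ 2. The edges 0–2–3–1–0 form a cycle, so G is not a tree and its treewidth is at least 2. Therefore the treewidth is 2.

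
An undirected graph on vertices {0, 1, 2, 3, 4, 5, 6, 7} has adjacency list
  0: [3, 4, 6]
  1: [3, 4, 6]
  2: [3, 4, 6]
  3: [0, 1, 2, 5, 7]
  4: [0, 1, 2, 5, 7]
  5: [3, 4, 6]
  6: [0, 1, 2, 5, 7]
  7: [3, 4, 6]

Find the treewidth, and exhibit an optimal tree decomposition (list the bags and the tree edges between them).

The largest bag has 4 vertices, giving width 3; this decomposition certifies tw(G) ≤ 3. For the lower bound: the 4 vertex sets {5,6}, {0,4}, {3}, {7} are disjoint, each induces a connected subgraph, and every pair is joined by at least one edge of G. Contracting each set to a single vertex therefore yields K_{4} as a minor, and since treewidth is minor-monotone, tw(G) ≥ tw(K_{4}) = 3. Hence tw(G) = 3 exactly.

Treewidth 3.
Bags: B1 = {3, 4, 5, 6}  B2 = {0, 3, 4, 6}  B3 = {3, 4, 6, 7}  B4 = {1, 3, 4, 6}  B5 = {2, 3, 4, 6}
Tree: B1–B2, B2–B3, B3–B4, B4–B5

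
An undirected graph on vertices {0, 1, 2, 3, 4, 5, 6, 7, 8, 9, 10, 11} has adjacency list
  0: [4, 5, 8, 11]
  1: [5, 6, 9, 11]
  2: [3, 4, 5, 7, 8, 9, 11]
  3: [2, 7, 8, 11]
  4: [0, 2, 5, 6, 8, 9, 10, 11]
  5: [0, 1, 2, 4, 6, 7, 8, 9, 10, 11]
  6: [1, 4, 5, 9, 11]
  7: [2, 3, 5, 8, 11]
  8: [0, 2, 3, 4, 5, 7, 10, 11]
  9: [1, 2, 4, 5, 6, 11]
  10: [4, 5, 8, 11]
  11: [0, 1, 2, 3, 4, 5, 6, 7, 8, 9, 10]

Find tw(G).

4

A width-4 tree decomposition is:
Bags: B1 = {2, 4, 5, 8, 11}  B2 = {4, 5, 8, 10, 11}  B3 = {2, 4, 5, 9, 11}  B4 = {0, 4, 5, 8, 11}  B5 = {4, 5, 6, 9, 11}  B6 = {1, 5, 6, 9, 11}  B7 = {2, 5, 7, 8, 11}  B8 = {2, 3, 7, 8, 11}
Tree: B1–B2, B1–B3, B1–B4, B3–B5, B5–B6, B1–B7, B7–B8
The largest bag has 5 vertices, giving width 4; this decomposition certifies tw(G) ≤ 4. For the lower bound, the 5 vertices {2, 3, 7, 8, 11} are pairwise adjacent, and any tree decomposition puts a clique entirely inside one bag — forcing width ≥ 4. Therefore the treewidth is 4.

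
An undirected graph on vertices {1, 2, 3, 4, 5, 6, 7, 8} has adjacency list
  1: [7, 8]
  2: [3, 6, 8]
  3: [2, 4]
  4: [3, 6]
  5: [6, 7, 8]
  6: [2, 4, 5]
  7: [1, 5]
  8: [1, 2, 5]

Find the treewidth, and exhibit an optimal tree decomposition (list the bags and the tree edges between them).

Treewidth 2.
One such decomposition:
Bags: B1 = {1, 5, 7}  B2 = {1, 5, 8}  B3 = {5, 6, 8}  B4 = {2, 6, 8}  B5 = {2, 4, 6}  B6 = {2, 3, 4}
Tree: B1–B2, B2–B3, B3–B4, B4–B5, B5–B6

Every bag has size at most 3, so the width is 3 − 1 = 2 and tw(G) ≤ 2. For the lower bound, G contains the cycle 7–1–8–5–7, so G is not a forest; only forests have treewidth ≤ 1, hence tw(G) ≥ 2. Therefore the treewidth is 2.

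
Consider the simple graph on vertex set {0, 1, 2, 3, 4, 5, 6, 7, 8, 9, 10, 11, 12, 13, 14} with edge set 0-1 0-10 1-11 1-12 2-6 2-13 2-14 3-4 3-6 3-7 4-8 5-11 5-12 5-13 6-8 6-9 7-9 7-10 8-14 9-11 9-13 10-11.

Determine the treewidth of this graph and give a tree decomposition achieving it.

The largest bag has 4 vertices, giving width 3; this decomposition certifies tw(G) ≤ 3. For the lower bound: the 4 vertex sets {0,1,12}, {10}, {11}, {5,7,9,13} are disjoint, each induces a connected subgraph, and every pair is joined by at least one edge of G. Contracting each set to a single vertex therefore yields K_{4} as a minor, and since treewidth is minor-monotone, tw(G) ≥ tw(K_{4}) = 3. Hence tw(G) = 3 exactly.

Treewidth 3.
One such decomposition:
Bags: B1 = {0, 1, 10, 12}  B2 = {1, 10, 11, 12}  B3 = {5, 10, 11, 12}  B4 = {5, 7, 10, 11}  B5 = {5, 7, 9, 11}  B6 = {5, 7, 9, 13}  B7 = {3, 7, 9, 13}  B8 = {3, 6, 9, 13}  B9 = {2, 3, 6, 13}  B10 = {2, 3, 4, 6}  B11 = {2, 4, 6, 8}  B12 = {2, 4, 8, 14}
Tree: B1–B2, B2–B3, B3–B4, B4–B5, B5–B6, B6–B7, B7–B8, B8–B9, B9–B10, B10–B11, B11–B12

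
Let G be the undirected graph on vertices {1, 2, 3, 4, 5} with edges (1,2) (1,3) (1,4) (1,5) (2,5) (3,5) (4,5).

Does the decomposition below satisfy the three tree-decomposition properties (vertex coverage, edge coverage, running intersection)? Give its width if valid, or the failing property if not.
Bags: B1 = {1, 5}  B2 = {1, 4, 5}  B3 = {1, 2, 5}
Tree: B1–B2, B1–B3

A tree decomposition must satisfy three properties: every vertex lies in some bag; for every edge, both endpoints lie together in some bag; and for every vertex, the bags containing it form a connected subtree. Here vertex 3 appears in no bag, so the decomposition is invalid.

No — vertex 3 appears in no bag.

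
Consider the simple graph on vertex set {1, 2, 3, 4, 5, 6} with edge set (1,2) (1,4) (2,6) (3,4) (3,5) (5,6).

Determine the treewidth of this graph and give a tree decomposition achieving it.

The largest bag has 3 vertices, giving width 2; this decomposition certifies tw(G) ≤ 2. Since 1–2–6–5–3–4–1 is a cycle in G, G is not acyclic. Forests are exactly the graphs of treewidth ≤ 1, so tw(G) ≥ 2. Combining the bounds, tw(G) = 2.

Treewidth 2.
One optimal decomposition is:
Bags: B1 = {1, 2, 6}  B2 = {1, 5, 6}  B3 = {1, 3, 5}  B4 = {1, 3, 4}
Tree: B1–B2, B2–B3, B3–B4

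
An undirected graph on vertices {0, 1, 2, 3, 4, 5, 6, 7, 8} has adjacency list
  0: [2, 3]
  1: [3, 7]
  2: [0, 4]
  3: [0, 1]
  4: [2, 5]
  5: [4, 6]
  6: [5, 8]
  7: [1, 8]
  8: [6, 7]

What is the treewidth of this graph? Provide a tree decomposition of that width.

Treewidth 2.
One such decomposition:
Bags: B1 = {0, 2, 3}  B2 = {1, 2, 3}  B3 = {1, 2, 7}  B4 = {2, 7, 8}  B5 = {2, 6, 8}  B6 = {2, 5, 6}  B7 = {2, 4, 5}
Tree: B1–B2, B2–B3, B3–B4, B4–B5, B5–B6, B6–B7

Each bag holds 3 vertices, so the decomposition has width 2, which upper-bounds the treewidth. For the lower bound, G contains the cycle 2–0–3–1–7–8–6–5–4–2, so G is not a forest; only forests have treewidth ≤ 1, hence tw(G) ≥ 2. Hence tw(G) = 2 exactly.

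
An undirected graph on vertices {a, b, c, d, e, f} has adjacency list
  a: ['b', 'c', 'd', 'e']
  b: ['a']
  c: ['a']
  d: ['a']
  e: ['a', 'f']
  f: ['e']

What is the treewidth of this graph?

A width-1 tree decomposition is:
Bags: B1 = {a, e}  B2 = {a, c}  B3 = {a, b}  B4 = {e, f}  B5 = {a, d}
Tree: B1–B2, B1–B3, B1–B4, B2–B5
The largest bag has 2 vertices, giving width 1; this decomposition certifies tw(G) ≤ 1. G has an edge, so its treewidth is at least 1. Therefore the treewidth is 1.

1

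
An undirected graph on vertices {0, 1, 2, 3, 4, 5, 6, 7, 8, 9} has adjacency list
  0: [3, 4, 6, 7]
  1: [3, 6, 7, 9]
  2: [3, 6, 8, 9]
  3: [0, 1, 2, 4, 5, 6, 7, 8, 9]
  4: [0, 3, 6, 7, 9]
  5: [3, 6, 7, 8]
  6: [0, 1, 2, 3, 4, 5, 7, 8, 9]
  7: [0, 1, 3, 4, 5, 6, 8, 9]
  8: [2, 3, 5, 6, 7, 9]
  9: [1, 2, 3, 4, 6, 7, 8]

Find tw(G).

A width-4 tree decomposition is:
Bags: B1 = {1, 3, 6, 7, 9}  B2 = {3, 6, 7, 8, 9}  B3 = {3, 4, 6, 7, 9}  B4 = {2, 3, 6, 8, 9}  B5 = {0, 3, 4, 6, 7}  B6 = {3, 5, 6, 7, 8}
Tree: B1–B2, B2–B3, B2–B4, B3–B5, B2–B6
Every bag has size at most 5, so the width is 5 − 1 = 4 and tw(G) ≤ 4. Conversely, {2, 3, 6, 8, 9} is a clique of size 5, and the vertices of any clique must share a bag in every tree decomposition; so some bag has ≥ 5 vertices and tw(G) ≥ 4. Therefore the treewidth is 4.

4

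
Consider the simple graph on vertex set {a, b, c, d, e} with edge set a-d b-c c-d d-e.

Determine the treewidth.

1

A width-1 tree decomposition is:
Bags: B1 = {d, e}  B2 = {a, d}  B3 = {c, d}  B4 = {b, c}
Tree: B1–B2, B1–B3, B3–B4
The largest bag has 2 vertices, giving width 1; this decomposition certifies tw(G) ≤ 1. G has an edge, so its treewidth is at least 1. Hence tw(G) = 1 exactly.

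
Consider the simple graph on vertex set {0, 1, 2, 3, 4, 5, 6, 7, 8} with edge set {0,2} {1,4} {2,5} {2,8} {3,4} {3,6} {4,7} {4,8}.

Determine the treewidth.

1

A width-1 tree decomposition is:
Bags: B1 = {2, 8}  B2 = {2, 5}  B3 = {4, 8}  B4 = {4, 7}  B5 = {3, 4}  B6 = {3, 6}  B7 = {0, 2}  B8 = {1, 4}
Tree: B1–B2, B1–B3, B3–B4, B3–B5, B5–B6, B2–B7, B3–B8
Each bag holds 2 vertices, so the decomposition has width 1, which upper-bounds the treewidth. G has an edge, so its treewidth is at least 1. Therefore the treewidth is 1.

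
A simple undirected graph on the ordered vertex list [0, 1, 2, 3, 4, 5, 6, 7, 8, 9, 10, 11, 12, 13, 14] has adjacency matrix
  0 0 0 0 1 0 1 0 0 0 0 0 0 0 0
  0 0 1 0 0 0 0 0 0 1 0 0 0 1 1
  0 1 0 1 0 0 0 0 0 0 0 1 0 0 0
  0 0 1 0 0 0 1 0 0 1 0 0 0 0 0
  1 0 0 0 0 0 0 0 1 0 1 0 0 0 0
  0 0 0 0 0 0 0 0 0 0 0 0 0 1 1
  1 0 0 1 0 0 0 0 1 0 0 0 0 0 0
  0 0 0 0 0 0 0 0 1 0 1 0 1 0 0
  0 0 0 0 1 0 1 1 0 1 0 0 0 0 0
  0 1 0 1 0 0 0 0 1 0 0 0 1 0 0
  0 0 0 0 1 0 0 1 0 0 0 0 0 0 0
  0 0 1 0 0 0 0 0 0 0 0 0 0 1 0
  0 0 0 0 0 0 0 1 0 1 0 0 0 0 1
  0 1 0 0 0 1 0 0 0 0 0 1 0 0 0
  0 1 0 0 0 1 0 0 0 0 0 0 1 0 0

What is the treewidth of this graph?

A width-3 tree decomposition is:
Bags: B1 = {0, 4, 6, 10}  B2 = {4, 6, 8, 10}  B3 = {6, 7, 8, 10}  B4 = {3, 6, 7, 8}  B5 = {3, 7, 8, 9}  B6 = {3, 7, 9, 12}  B7 = {2, 3, 9, 12}  B8 = {1, 2, 9, 12}  B9 = {1, 2, 12, 14}  B10 = {1, 2, 11, 14}  B11 = {1, 11, 13, 14}  B12 = {5, 11, 13, 14}
Tree: B1–B2, B2–B3, B3–B4, B4–B5, B5–B6, B6–B7, B7–B8, B8–B9, B9–B10, B10–B11, B11–B12
Each bag holds 4 vertices, so the decomposition has width 3, which upper-bounds the treewidth. For the lower bound: the 4 vertex sets {0,4,10}, {6}, {8}, {3,7,9,12} are disjoint, each induces a connected subgraph, and every pair is joined by at least one edge of G. Contracting each set to a single vertex therefore yields K_{4} as a minor, and since treewidth is minor-monotone, tw(G) ≥ tw(K_{4}) = 3. Therefore the treewidth is 3.

3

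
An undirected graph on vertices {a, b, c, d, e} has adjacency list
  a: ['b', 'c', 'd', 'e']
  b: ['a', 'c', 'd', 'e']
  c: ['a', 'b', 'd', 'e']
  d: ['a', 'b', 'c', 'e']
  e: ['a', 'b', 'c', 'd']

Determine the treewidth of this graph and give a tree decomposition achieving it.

With just one bag of size 5, the width is 5 − 1 = 4, so tw(G) ≤ 4. Conversely, {a, b, c, d, e} is a clique of size 5, and the vertices of any clique must share a bag in every tree decomposition; so some bag has ≥ 5 vertices and tw(G) ≥ 4. Combining the bounds, tw(G) = 4.

Treewidth 4.
One optimal decomposition is:
Bags: B1 = {a, b, c, d, e}
Tree: (single bag)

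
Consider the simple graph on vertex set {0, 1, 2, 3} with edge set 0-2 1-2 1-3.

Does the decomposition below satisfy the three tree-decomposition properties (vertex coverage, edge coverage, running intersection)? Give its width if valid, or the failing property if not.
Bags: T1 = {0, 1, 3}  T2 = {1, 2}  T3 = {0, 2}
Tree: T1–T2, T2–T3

A tree decomposition must satisfy three properties: every vertex lies in some bag; for every edge, both endpoints lie together in some bag; and for every vertex, the bags containing it form a connected subtree. Here bags containing vertex 0 are not connected in the tree, so the decomposition is invalid.

No — bags containing vertex 0 are not connected in the tree.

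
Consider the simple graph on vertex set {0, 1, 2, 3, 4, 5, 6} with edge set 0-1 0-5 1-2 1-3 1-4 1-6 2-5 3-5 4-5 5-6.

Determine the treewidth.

2

A width-2 tree decomposition is:
Bags: B1 = {0, 1, 5}  B2 = {1, 5, 6}  B3 = {1, 4, 5}  B4 = {1, 2, 5}  B5 = {1, 3, 5}
Tree: B1–B2, B2–B3, B3–B4, B4–B5
Every bag has size at most 3, so the width is 3 − 1 = 2 and tw(G) ≤ 2. The edges 5–0–1–6–5 form a cycle, so G is not a tree and its treewidth is at least 2. The upper and lower bounds meet at 2, so that is the treewidth.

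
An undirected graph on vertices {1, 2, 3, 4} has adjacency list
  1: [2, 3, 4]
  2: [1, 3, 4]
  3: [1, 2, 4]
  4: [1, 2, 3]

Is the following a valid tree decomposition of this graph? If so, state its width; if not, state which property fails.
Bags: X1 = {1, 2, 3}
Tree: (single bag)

A tree decomposition must satisfy three properties: every vertex lies in some bag; for every edge, both endpoints lie together in some bag; and for every vertex, the bags containing it form a connected subtree. Here vertex 4 appears in no bag, so the decomposition is invalid.

No — vertex 4 appears in no bag.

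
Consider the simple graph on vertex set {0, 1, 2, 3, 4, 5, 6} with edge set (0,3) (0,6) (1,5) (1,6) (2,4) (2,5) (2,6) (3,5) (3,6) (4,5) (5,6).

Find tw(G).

A width-2 tree decomposition is:
Bags: B1 = {3, 5, 6}  B2 = {0, 3, 6}  B3 = {2, 5, 6}  B4 = {2, 4, 5}  B5 = {1, 5, 6}
Tree: B1–B2, B1–B3, B3–B4, B1–B5
Every bag has size at most 3, so the width is 3 − 1 = 2 and tw(G) ≤ 2. For the lower bound, the 3 vertices {0, 3, 6} are pairwise adjacent, and any tree decomposition puts a clique entirely inside one bag — forcing width ≥ 2. Combining the bounds, tw(G) = 2.

2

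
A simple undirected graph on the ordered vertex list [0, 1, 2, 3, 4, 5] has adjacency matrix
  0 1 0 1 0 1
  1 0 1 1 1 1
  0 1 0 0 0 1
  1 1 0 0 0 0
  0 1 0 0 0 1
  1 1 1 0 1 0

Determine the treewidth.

A width-2 tree decomposition is:
Bags: B1 = {1, 2, 5}  B2 = {0, 1, 5}  B3 = {0, 1, 3}  B4 = {1, 4, 5}
Tree: B1–B2, B2–B3, B1–B4
Every bag has size at most 3, so the width is 3 − 1 = 2 and tw(G) ≤ 2. On the other hand G contains the 3-clique {0, 1, 3}. A clique must lie in a single bag of any decomposition, so no decomposition can have width below 2. Hence tw(G) = 2 exactly.

2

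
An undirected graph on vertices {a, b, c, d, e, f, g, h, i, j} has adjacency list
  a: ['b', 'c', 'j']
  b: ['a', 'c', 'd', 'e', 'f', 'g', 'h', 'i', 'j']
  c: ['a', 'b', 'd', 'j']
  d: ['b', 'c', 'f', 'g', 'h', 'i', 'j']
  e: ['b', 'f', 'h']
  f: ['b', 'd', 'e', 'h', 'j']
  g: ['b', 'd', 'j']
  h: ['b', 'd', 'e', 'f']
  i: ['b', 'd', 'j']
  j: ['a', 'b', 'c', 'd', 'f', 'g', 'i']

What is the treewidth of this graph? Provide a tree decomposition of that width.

Treewidth 3.
Bags: B1 = {b, d, f, j}  B2 = {b, d, i, j}  B3 = {b, c, d, j}  B4 = {b, d, f, h}  B5 = {b, d, g, j}  B6 = {b, e, f, h}  B7 = {a, b, c, j}
Tree: B1–B2, B1–B3, B1–B4, B2–B5, B4–B6, B3–B7

Every bag has size at most 4, so the width is 4 − 1 = 3 and tw(G) ≤ 3. On the other hand G contains the 4-clique {b, d, g, j}. A clique must lie in a single bag of any decomposition, so no decomposition can have width below 3. The upper and lower bounds meet at 3, so that is the treewidth.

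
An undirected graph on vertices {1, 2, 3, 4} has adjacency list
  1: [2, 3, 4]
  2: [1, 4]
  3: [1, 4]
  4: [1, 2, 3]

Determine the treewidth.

2

A width-2 tree decomposition is:
Bags: B1 = {1, 3, 4}  B2 = {1, 2, 4}
Tree: B1–B2
Every bag has size at most 3, so the width is 3 − 1 = 2 and tw(G) ≤ 2. For the lower bound, the 3 vertices {1, 2, 4} are pairwise adjacent, and any tree decomposition puts a clique entirely inside one bag — forcing width ≥ 2. The upper and lower bounds meet at 2, so that is the treewidth.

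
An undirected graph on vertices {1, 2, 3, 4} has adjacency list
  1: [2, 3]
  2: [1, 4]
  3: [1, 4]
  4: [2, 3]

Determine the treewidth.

2

A width-2 tree decomposition is:
Bags: B1 = {2, 3, 4}  B2 = {1, 2, 3}
Tree: B1–B2
Every bag has size at most 3, so the width is 3 − 1 = 2 and tw(G) ≤ 2. The edges 3–4–2–1–3 form a cycle, so G is not a tree and its treewidth is at least 2. Therefore the treewidth is 2.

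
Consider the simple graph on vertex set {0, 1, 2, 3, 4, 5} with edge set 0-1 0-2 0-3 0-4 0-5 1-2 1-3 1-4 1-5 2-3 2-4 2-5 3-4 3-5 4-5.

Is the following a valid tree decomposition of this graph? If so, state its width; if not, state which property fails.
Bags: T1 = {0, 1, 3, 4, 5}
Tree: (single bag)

A tree decomposition must satisfy three properties: every vertex lies in some bag; for every edge, both endpoints lie together in some bag; and for every vertex, the bags containing it form a connected subtree. Here vertex 2 appears in no bag, so the decomposition is invalid.

No — vertex 2 appears in no bag.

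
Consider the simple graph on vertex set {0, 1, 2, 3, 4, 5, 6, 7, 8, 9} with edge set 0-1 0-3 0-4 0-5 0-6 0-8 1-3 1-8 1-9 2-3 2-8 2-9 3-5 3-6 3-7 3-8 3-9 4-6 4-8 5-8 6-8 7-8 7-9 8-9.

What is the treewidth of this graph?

3

A width-3 tree decomposition is:
Bags: B1 = {0, 3, 6, 8}  B2 = {0, 1, 3, 8}  B3 = {1, 3, 8, 9}  B4 = {0, 4, 6, 8}  B5 = {0, 3, 5, 8}  B6 = {2, 3, 8, 9}  B7 = {3, 7, 8, 9}
Tree: B1–B2, B2–B3, B1–B4, B2–B5, B3–B6, B3–B7
Every bag has size at most 4, so the width is 4 − 1 = 3 and tw(G) ≤ 3. On the other hand G contains the 4-clique {0, 1, 3, 8}. A clique must lie in a single bag of any decomposition, so no decomposition can have width below 3. Therefore the treewidth is 3.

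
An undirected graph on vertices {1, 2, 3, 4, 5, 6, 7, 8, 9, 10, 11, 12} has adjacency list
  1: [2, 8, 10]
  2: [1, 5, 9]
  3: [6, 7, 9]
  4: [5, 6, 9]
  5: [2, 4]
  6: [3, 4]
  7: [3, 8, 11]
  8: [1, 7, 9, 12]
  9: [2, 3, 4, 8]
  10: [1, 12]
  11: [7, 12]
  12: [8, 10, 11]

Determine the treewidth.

3

A width-3 tree decomposition is:
Bags: B1 = {7, 10, 11, 12}  B2 = {7, 8, 10, 12}  B3 = {1, 7, 8, 10}  B4 = {1, 3, 7, 8}  B5 = {1, 3, 8, 9}  B6 = {1, 2, 3, 9}  B7 = {2, 3, 6, 9}  B8 = {2, 4, 6, 9}  B9 = {2, 4, 5, 6}
Tree: B1–B2, B2–B3, B3–B4, B4–B5, B5–B6, B6–B7, B7–B8, B8–B9
The largest bag has 4 vertices, giving width 3; this decomposition certifies tw(G) ≤ 3. For the lower bound: the 4 vertex sets {10,11,12}, {7}, {8}, {1,2,3,9} are disjoint, each induces a connected subgraph, and every pair is joined by at least one edge of G. Contracting each set to a single vertex therefore yields K_{4} as a minor, and since treewidth is minor-monotone, tw(G) ≥ tw(K_{4}) = 3. Combining the bounds, tw(G) = 3.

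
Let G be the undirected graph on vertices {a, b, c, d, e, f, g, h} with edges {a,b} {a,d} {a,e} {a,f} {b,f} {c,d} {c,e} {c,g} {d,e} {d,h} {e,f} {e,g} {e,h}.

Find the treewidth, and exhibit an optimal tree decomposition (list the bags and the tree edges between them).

Treewidth 2.
One optimal decomposition is:
Bags: B1 = {a, d, e}  B2 = {c, d, e}  B3 = {a, e, f}  B4 = {d, e, h}  B5 = {a, b, f}  B6 = {c, e, g}
Tree: B1–B2, B1–B3, B1–B4, B3–B5, B2–B6

Each bag holds 3 vertices, so the decomposition has width 2, which upper-bounds the treewidth. Conversely, {d, e, h} is a clique of size 3, and the vertices of any clique must share a bag in every tree decomposition; so some bag has ≥ 3 vertices and tw(G) ≥ 2. Combining the bounds, tw(G) = 2.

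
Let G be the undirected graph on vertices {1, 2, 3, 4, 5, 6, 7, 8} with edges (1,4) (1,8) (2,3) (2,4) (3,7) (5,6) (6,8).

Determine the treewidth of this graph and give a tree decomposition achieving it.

Treewidth 1.
One such decomposition:
Bags: B1 = {3, 7}  B2 = {2, 3}  B3 = {2, 4}  B4 = {1, 4}  B5 = {1, 8}  B6 = {6, 8}  B7 = {5, 6}
Tree: B1–B2, B2–B3, B3–B4, B4–B5, B5–B6, B6–B7

Each bag holds 2 vertices, so the decomposition has width 1, which upper-bounds the treewidth. G has an edge, so its treewidth is at least 1. Hence tw(G) = 1 exactly.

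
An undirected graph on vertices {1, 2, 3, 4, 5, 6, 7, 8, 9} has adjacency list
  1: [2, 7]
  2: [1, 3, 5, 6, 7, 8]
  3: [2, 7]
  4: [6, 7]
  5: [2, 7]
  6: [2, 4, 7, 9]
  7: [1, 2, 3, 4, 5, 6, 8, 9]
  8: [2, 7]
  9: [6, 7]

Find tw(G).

2

A width-2 tree decomposition is:
Bags: B1 = {2, 6, 7}  B2 = {2, 5, 7}  B3 = {4, 6, 7}  B4 = {2, 7, 8}  B5 = {1, 2, 7}  B6 = {6, 7, 9}  B7 = {2, 3, 7}
Tree: B1–B2, B1–B3, B2–B4, B4–B5, B3–B6, B1–B7
Each bag holds 3 vertices, so the decomposition has width 2, which upper-bounds the treewidth. Conversely, {6, 7, 9} is a clique of size 3, and the vertices of any clique must share a bag in every tree decomposition; so some bag has ≥ 3 vertices and tw(G) ≥ 2. The upper and lower bounds meet at 2, so that is the treewidth.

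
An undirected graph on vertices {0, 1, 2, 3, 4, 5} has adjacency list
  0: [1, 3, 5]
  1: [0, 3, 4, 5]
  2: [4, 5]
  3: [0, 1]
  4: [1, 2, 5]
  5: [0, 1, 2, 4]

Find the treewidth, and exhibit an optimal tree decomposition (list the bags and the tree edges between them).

Treewidth 2.
One optimal decomposition is:
Bags: B1 = {1, 4, 5}  B2 = {0, 1, 5}  B3 = {0, 1, 3}  B4 = {2, 4, 5}
Tree: B1–B2, B2–B3, B1–B4

Every bag has size at most 3, so the width is 3 − 1 = 2 and tw(G) ≤ 2. For the lower bound, the 3 vertices {0, 1, 3} are pairwise adjacent, and any tree decomposition puts a clique entirely inside one bag — forcing width ≥ 2. Combining the bounds, tw(G) = 2.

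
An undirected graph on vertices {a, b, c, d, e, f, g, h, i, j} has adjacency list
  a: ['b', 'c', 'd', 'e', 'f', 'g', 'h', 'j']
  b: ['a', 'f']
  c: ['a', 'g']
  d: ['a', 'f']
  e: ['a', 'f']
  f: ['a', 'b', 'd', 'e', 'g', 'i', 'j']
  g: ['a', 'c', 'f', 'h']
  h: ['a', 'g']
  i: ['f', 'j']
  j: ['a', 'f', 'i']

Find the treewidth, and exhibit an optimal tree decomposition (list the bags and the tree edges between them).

Every bag has size at most 3, so the width is 3 − 1 = 2 and tw(G) ≤ 2. For the lower bound, the 3 vertices {a, g, h} are pairwise adjacent, and any tree decomposition puts a clique entirely inside one bag — forcing width ≥ 2. Therefore the treewidth is 2.

Treewidth 2.
One optimal decomposition is:
Bags: B1 = {a, e, f}  B2 = {a, b, f}  B3 = {a, f, g}  B4 = {a, c, g}  B5 = {a, d, f}  B6 = {a, f, j}  B7 = {a, g, h}  B8 = {f, i, j}
Tree: B1–B2, B2–B3, B3–B4, B1–B5, B1–B6, B3–B7, B6–B8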